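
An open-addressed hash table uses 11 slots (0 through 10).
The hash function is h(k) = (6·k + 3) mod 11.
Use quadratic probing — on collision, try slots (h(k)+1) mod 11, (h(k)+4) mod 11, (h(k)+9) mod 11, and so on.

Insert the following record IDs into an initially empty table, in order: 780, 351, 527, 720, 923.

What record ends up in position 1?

780 hashes to 8; slot 8 is free -> place at 8.
351 hashes to 8; 8 taken -> place at 9.
527 hashes to 8; 8,9 taken -> place at 1.
720 hashes to 0; slot 0 is free -> place at 0.
923 hashes to 8; 8,9,1 taken -> place at 6.
Table: [720, 527, ., ., ., ., 923, ., 780, 351, .]

527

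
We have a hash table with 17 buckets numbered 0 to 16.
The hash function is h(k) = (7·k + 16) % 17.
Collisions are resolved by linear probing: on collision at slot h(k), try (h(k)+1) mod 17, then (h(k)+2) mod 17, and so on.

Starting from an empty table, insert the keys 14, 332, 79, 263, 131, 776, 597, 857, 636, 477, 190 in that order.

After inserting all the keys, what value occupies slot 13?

597

14: h=12 → slot 12
332: h=11 → slot 11
79: h=8 → slot 8
263: h=4 → slot 4
131: h=15 → slot 15
776: h=8, probe 8,9 → slot 9
597: h=13 → slot 13
857: h=14 → slot 14
636: h=14, probe 14,15,16 → slot 16
477: h=6 → slot 6
190: h=3 → slot 3
Table: [∅, ∅, ∅, 190, 263, ∅, 477, ∅, 79, 776, ∅, 332, 14, 597, 857, 131, 636]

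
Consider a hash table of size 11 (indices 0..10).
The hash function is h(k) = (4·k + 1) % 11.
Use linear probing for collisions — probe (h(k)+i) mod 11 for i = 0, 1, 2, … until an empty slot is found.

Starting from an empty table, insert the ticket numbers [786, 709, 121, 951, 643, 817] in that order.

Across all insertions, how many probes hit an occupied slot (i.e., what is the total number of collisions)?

10

Insert 786: h=10, slot 10 empty => index 10.
Insert 709: h=10, slot 10 occupied => index 0.
Insert 121: h=1, slot 1 empty => index 1.
Insert 951: h=10, slots 10,0,1 occupied => index 2.
Insert 643: h=10, slots 10,0,1,2 occupied => index 3.
Insert 817: h=2, slots 2,3 occupied => index 4.
Table: [709, 121, 951, 643, 817, ∅, ∅, ∅, ∅, ∅, 786]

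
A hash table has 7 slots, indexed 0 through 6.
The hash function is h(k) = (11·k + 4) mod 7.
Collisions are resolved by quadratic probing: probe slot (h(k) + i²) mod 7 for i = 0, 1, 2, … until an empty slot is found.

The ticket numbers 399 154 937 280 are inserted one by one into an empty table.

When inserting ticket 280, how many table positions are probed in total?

3

399 hashes to 4; slot 4 is free -> place at 4.
154 hashes to 4; 4 taken -> place at 5.
937 hashes to 0; slot 0 is free -> place at 0.
280 hashes to 4; 4,5 taken -> place at 1.
Table: [937, 280, ∅, ∅, 399, 154, ∅]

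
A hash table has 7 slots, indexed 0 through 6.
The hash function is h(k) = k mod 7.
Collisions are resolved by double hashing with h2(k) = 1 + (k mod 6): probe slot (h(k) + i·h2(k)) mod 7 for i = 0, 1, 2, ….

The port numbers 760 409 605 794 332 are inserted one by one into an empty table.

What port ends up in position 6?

794

760: h=4 → slot 4
409: h=3 → slot 3
605: h=3, h2=6, probe 3,2 → slot 2
794: h=3, h2=3, probe 3,6 → slot 6
332: h=3, h2=3, probe 3,6,2,5 → slot 5
Table: [—, —, 605, 409, 760, 332, 794]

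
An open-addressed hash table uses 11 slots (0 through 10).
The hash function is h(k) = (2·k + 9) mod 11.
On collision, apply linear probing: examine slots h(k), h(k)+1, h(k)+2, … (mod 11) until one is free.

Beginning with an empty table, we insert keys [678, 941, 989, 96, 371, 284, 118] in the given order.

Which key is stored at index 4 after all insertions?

678: h=1 → slot 1
941: h=10 → slot 10
989: h=7 → slot 7
96: h=3 → slot 3
371: h=3, probe 3,4 → slot 4
284: h=5 → slot 5
118: h=3, probe 3,4,5,6 → slot 6
Table: [-, 678, -, 96, 371, 284, 118, 989, -, -, 941]

371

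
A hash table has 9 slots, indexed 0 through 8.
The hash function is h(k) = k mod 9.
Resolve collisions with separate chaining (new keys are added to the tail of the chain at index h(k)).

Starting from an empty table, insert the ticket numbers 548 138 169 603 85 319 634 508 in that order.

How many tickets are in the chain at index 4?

548 -> bucket 8
138 -> bucket 3
169 -> bucket 7
603 -> bucket 0
85 -> bucket 4
319 -> bucket 4 (collision)
634 -> bucket 4 (collision)
508 -> bucket 4 (collision)
Final buckets:
0: 603
1: ∅
2: ∅
3: 138
4: 85 -> 319 -> 634 -> 508
5: ∅
6: ∅
7: 169
8: 548

4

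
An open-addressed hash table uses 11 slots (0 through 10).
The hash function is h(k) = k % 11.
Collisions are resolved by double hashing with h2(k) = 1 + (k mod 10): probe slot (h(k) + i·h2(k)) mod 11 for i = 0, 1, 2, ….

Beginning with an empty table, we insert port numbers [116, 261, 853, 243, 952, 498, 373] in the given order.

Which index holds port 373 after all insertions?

116 hashes to 6; slot 6 is free => place at 6.
261 hashes to 8; slot 8 is free => place at 8.
853 hashes to 6, h2=4; 6 taken => place at 10.
243 hashes to 1; slot 1 is free => place at 1.
952 hashes to 6, h2=3; 6 taken => place at 9.
498 hashes to 3; slot 3 is free => place at 3.
373 hashes to 10, h2=4; 10,3 taken => place at 7.
Table: [—, 243, —, 498, —, —, 116, 373, 261, 952, 853]

7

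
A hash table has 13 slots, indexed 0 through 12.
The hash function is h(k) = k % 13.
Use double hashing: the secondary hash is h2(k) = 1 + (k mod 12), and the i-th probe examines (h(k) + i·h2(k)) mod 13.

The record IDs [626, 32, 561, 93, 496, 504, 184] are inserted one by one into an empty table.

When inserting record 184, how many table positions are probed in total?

626 hashes to 2; slot 2 is free → place at 2.
32 hashes to 6; slot 6 is free → place at 6.
561 hashes to 2, h2=10; 2 taken → place at 12.
93 hashes to 2, h2=10; 2,12 taken → place at 9.
496 hashes to 2, h2=5; 2 taken → place at 7.
504 hashes to 10; slot 10 is free → place at 10.
184 hashes to 2, h2=5; 2,7,12 taken → place at 4.
Table: [∅, ∅, 626, ∅, 184, ∅, 32, 496, ∅, 93, 504, ∅, 561]

4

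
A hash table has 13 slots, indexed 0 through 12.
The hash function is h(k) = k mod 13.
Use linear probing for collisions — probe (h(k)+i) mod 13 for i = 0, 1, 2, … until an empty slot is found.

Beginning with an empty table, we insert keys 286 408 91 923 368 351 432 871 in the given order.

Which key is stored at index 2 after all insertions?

923

286: h=0 -> slot 0
408: h=5 -> slot 5
91: h=0, probe 0,1 -> slot 1
923: h=0, probe 0,1,2 -> slot 2
368: h=4 -> slot 4
351: h=0, probe 0,1,2,3 -> slot 3
432: h=3, probe 3,4,5,6 -> slot 6
871: h=0, probe 0,1,2,3,4,5,6,7 -> slot 7
Table: [286, 91, 923, 351, 368, 408, 432, 871, -, -, -, -, -]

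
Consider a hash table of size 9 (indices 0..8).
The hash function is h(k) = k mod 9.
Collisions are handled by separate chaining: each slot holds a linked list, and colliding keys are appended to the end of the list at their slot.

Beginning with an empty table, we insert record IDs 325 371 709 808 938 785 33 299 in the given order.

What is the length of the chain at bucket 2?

325 → bucket 1
371 → bucket 2
709 → bucket 7
808 → bucket 7 (collision)
938 → bucket 2 (collision)
785 → bucket 2 (collision)
33 → bucket 6
299 → bucket 2 (collision)
Final buckets:
0: _
1: 325
2: 371 -> 938 -> 785 -> 299
3: _
4: _
5: _
6: 33
7: 709 -> 808
8: _

4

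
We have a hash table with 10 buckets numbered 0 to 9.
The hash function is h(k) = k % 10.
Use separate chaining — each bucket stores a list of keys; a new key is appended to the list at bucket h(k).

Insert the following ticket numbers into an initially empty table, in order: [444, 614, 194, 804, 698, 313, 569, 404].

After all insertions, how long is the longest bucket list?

444 → bucket 4
614 → bucket 4 (collision)
194 → bucket 4 (collision)
804 → bucket 4 (collision)
698 → bucket 8
313 → bucket 3
569 → bucket 9
404 → bucket 4 (collision)
Final buckets:
0: .
1: .
2: .
3: 313
4: 444 -> 614 -> 194 -> 804 -> 404
5: .
6: .
7: .
8: 698
9: 569

5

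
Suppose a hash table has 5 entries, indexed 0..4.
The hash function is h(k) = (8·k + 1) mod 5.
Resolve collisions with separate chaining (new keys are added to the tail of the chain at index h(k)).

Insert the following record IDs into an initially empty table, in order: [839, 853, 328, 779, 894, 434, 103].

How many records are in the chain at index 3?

839 -> bucket 3
853 -> bucket 0
328 -> bucket 0 (collision)
779 -> bucket 3 (collision)
894 -> bucket 3 (collision)
434 -> bucket 3 (collision)
103 -> bucket 0 (collision)
Final buckets:
0: 853 -> 328 -> 103
1: -
2: -
3: 839 -> 779 -> 894 -> 434
4: -

4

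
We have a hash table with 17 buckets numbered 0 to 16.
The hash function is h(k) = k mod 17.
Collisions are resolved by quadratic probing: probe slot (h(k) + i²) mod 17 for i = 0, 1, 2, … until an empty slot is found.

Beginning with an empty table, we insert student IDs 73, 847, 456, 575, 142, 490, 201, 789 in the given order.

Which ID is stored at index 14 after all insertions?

847

73: h=5 → slot 5
847: h=14 → slot 14
456: h=14, probe 14,15 → slot 15
575: h=14, probe 14,15,1 → slot 1
142: h=6 → slot 6
490: h=14, probe 14,15,1,6,13 → slot 13
201: h=14, probe 14,15,1,6,13,5,16 → slot 16
789: h=7 → slot 7
Table: [_, 575, _, _, _, 73, 142, 789, _, _, _, _, _, 490, 847, 456, 201]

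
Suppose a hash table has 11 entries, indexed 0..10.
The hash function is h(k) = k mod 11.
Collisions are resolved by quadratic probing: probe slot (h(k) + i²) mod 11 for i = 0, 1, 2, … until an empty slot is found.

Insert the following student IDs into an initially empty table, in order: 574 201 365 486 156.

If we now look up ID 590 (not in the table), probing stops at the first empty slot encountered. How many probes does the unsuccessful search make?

574 hashes to 2; slot 2 is free => place at 2.
201 hashes to 3; slot 3 is free => place at 3.
365 hashes to 2; 2,3 taken => place at 6.
486 hashes to 2; 2,3,6 taken => place at 0.
156 hashes to 2; 2,3,6,0 taken => place at 7.
Table: [486, _, 574, 201, _, _, 365, 156, _, _, _]
Lookup 590: h=7, probe 7,8 → slot 8 empty, not found.

2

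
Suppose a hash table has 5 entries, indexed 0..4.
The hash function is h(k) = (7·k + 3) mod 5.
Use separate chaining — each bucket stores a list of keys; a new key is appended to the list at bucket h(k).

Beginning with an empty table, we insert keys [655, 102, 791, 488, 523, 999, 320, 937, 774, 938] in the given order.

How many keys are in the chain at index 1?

Insert 655: h=3, bucket 3 empty → new chain.
Insert 102: h=2, bucket 2 empty → new chain.
Insert 791: h=0, bucket 0 empty → new chain.
Insert 488: h=4, bucket 4 empty → new chain.
Insert 523: h=4, bucket 4 nonempty → append to chain.
Insert 999: h=1, bucket 1 empty → new chain.
Insert 320: h=3, bucket 3 nonempty → append to chain.
Insert 937: h=2, bucket 2 nonempty → append to chain.
Insert 774: h=1, bucket 1 nonempty → append to chain.
Insert 938: h=4, bucket 4 nonempty → append to chain.
Final buckets:
0: 791
1: 999 -> 774
2: 102 -> 937
3: 655 -> 320
4: 488 -> 523 -> 938

2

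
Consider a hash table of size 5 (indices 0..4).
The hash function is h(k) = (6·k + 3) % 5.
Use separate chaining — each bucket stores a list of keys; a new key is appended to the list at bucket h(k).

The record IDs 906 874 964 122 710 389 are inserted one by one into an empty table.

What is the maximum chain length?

Insert 906: h=4, bucket 4 empty → new chain.
Insert 874: h=2, bucket 2 empty → new chain.
Insert 964: h=2, bucket 2 nonempty → append to chain.
Insert 122: h=0, bucket 0 empty → new chain.
Insert 710: h=3, bucket 3 empty → new chain.
Insert 389: h=2, bucket 2 nonempty → append to chain.
Final buckets:
0: 122
1: _
2: 874 -> 964 -> 389
3: 710
4: 906

3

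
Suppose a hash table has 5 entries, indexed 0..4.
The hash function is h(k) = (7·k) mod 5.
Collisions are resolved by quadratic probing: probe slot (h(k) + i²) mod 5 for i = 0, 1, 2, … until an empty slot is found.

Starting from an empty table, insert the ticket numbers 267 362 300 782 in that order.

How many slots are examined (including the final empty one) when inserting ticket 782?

267: h=4 -> slot 4
362: h=4, probe 4,0 -> slot 0
300: h=0, probe 0,1 -> slot 1
782: h=4, probe 4,0,3 -> slot 3
Table: [362, 300, ., 782, 267]

3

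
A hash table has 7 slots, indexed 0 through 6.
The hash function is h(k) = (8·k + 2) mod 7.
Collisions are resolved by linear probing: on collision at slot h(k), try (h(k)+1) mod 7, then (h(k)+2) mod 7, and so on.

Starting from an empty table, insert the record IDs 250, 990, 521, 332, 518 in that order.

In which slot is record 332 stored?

Insert 250: h=0, slot 0 empty → index 0.
Insert 990: h=5, slot 5 empty → index 5.
Insert 521: h=5, slot 5 occupied → index 6.
Insert 332: h=5, slots 5,6,0 occupied → index 1.
Insert 518: h=2, slot 2 empty → index 2.
Table: [250, 332, 518, _, _, 990, 521]

1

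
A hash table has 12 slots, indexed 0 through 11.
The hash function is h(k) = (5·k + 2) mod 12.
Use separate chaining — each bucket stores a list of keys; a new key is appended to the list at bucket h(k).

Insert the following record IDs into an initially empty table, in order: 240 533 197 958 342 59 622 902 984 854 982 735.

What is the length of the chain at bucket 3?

240 -> bucket 2
533 -> bucket 3
197 -> bucket 3 (collision)
958 -> bucket 4
342 -> bucket 8
59 -> bucket 9
622 -> bucket 4 (collision)
902 -> bucket 0
984 -> bucket 2 (collision)
854 -> bucket 0 (collision)
982 -> bucket 4 (collision)
735 -> bucket 5
Final buckets:
0: 902 -> 854
1: .
2: 240 -> 984
3: 533 -> 197
4: 958 -> 622 -> 982
5: 735
6: .
7: .
8: 342
9: 59
10: .
11: .

2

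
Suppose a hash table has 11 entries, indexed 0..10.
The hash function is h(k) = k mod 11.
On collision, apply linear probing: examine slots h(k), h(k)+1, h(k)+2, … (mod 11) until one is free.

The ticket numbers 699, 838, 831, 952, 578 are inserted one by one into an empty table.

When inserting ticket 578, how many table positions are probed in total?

699 hashes to 6; slot 6 is free -> place at 6.
838 hashes to 2; slot 2 is free -> place at 2.
831 hashes to 6; 6 taken -> place at 7.
952 hashes to 6; 6,7 taken -> place at 8.
578 hashes to 6; 6,7,8 taken -> place at 9.
Table: [., ., 838, ., ., ., 699, 831, 952, 578, .]

4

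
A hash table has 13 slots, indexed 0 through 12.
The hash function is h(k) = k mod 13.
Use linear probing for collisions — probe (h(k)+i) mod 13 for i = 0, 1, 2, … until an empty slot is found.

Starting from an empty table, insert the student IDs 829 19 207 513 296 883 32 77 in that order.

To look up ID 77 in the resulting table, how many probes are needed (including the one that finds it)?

3

829: h=10 -> slot 10
19: h=6 -> slot 6
207: h=12 -> slot 12
513: h=6, probe 6,7 -> slot 7
296: h=10, probe 10,11 -> slot 11
883: h=12, probe 12,0 -> slot 0
32: h=6, probe 6,7,8 -> slot 8
77: h=12, probe 12,0,1 -> slot 1
Table: [883, 77, ., ., ., ., 19, 513, 32, ., 829, 296, 207]
Lookup 77: h=12, probe 12,0,1 → found at 1.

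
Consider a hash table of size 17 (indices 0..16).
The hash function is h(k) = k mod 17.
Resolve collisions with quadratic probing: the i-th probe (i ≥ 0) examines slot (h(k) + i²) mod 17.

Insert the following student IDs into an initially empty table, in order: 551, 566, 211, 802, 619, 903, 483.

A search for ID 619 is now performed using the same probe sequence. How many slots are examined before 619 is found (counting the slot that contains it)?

Insert 551: h=7, slot 7 empty -> index 7.
Insert 566: h=5, slot 5 empty -> index 5.
Insert 211: h=7, slot 7 occupied -> index 8.
Insert 802: h=3, slot 3 empty -> index 3.
Insert 619: h=7, slots 7,8 occupied -> index 11.
Insert 903: h=2, slot 2 empty -> index 2.
Insert 483: h=7, slots 7,8,11 occupied -> index 16.
Table: [—, —, 903, 802, —, 566, —, 551, 211, —, —, 619, —, —, —, —, 483]
Lookup 619: h=7, probe 7,8,11 → found at 11.

3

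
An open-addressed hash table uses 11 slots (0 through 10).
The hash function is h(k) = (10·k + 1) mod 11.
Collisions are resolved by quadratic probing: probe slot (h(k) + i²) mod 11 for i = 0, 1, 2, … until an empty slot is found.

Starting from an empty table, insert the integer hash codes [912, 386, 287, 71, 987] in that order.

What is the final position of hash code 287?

912: h=2 → slot 2
386: h=0 → slot 0
287: h=0, probe 0,1 → slot 1
71: h=7 → slot 7
987: h=4 → slot 4
Table: [386, 287, 912, —, 987, —, —, 71, —, —, —]

1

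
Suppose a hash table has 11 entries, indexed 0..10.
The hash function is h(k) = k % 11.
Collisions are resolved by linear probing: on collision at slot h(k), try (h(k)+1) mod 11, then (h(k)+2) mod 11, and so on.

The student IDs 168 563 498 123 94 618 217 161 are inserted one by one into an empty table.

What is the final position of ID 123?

5

Insert 168: h=3, slot 3 empty => index 3.
Insert 563: h=2, slot 2 empty => index 2.
Insert 498: h=3, slot 3 occupied => index 4.
Insert 123: h=2, slots 2,3,4 occupied => index 5.
Insert 94: h=6, slot 6 empty => index 6.
Insert 618: h=2, slots 2,3,4,5,6 occupied => index 7.
Insert 217: h=8, slot 8 empty => index 8.
Insert 161: h=7, slots 7,8 occupied => index 9.
Table: [—, —, 563, 168, 498, 123, 94, 618, 217, 161, —]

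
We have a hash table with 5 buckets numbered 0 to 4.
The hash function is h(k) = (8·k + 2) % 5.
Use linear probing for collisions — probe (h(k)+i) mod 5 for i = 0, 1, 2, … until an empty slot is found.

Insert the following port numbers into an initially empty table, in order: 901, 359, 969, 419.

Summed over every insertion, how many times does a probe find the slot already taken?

5

901: h=0 => slot 0
359: h=4 => slot 4
969: h=4, probe 4,0,1 => slot 1
419: h=4, probe 4,0,1,2 => slot 2
Table: [901, 969, 419, _, 359]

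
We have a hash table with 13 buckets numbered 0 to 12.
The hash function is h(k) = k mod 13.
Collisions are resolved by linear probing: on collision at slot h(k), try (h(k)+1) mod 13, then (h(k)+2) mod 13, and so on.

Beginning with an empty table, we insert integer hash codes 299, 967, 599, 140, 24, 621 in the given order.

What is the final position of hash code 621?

299: h=0 → slot 0
967: h=5 → slot 5
599: h=1 → slot 1
140: h=10 → slot 10
24: h=11 → slot 11
621: h=10, probe 10,11,12 → slot 12
Table: [299, 599, —, —, —, 967, —, —, —, —, 140, 24, 621]

12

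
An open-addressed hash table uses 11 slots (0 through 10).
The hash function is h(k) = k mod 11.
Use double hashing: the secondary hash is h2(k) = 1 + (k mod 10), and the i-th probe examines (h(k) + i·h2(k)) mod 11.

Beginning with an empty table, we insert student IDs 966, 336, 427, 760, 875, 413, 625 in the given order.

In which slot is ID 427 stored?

3

966: h=9 → slot 9
336: h=6 → slot 6
427: h=9, h2=8, probe 9,6,3 → slot 3
760: h=1 → slot 1
875: h=6, h2=6, probe 6,1,7 → slot 7
413: h=6, h2=4, probe 6,10 → slot 10
625: h=9, h2=6, probe 9,4 → slot 4
Table: [∅, 760, ∅, 427, 625, ∅, 336, 875, ∅, 966, 413]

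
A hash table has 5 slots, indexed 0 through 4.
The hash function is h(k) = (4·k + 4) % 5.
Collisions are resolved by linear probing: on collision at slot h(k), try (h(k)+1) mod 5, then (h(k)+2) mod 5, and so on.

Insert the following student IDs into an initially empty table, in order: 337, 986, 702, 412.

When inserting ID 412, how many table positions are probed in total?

337: h=2 -> slot 2
986: h=3 -> slot 3
702: h=2, probe 2,3,4 -> slot 4
412: h=2, probe 2,3,4,0 -> slot 0
Table: [412, -, 337, 986, 702]

4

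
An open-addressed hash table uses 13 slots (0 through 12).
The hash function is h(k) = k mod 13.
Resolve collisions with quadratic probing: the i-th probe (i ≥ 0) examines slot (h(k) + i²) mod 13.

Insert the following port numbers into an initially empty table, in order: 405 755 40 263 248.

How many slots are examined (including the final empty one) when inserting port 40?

405: h=2 → slot 2
755: h=1 → slot 1
40: h=1, probe 1,2,5 → slot 5
263: h=3 → slot 3
248: h=1, probe 1,2,5,10 → slot 10
Table: [., 755, 405, 263, ., 40, ., ., ., ., 248, ., .]

3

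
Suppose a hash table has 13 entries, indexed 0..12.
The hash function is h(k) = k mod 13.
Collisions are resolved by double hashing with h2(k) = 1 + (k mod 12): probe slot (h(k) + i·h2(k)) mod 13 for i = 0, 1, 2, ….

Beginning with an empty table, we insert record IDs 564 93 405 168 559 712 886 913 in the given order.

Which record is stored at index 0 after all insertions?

Insert 564: h=5, slot 5 empty => index 5.
Insert 93: h=2, slot 2 empty => index 2.
Insert 405: h=2, h2=10, slot 2 occupied => index 12.
Insert 168: h=12, h2=1, slot 12 occupied => index 0.
Insert 559: h=0, h2=8, slot 0 occupied => index 8.
Insert 712: h=10, slot 10 empty => index 10.
Insert 886: h=2, h2=11, slots 2,0 occupied => index 11.
Insert 913: h=3, slot 3 empty => index 3.
Table: [168, _, 93, 913, _, 564, _, _, 559, _, 712, 886, 405]

168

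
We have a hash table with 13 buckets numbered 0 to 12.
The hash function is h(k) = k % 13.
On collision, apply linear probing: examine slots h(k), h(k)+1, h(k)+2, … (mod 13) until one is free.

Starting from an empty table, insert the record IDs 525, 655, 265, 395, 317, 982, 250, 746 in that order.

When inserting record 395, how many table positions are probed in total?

525: h=5 => slot 5
655: h=5, probe 5,6 => slot 6
265: h=5, probe 5,6,7 => slot 7
395: h=5, probe 5,6,7,8 => slot 8
317: h=5, probe 5,6,7,8,9 => slot 9
982: h=7, probe 7,8,9,10 => slot 10
250: h=3 => slot 3
746: h=5, probe 5,6,7,8,9,10,11 => slot 11
Table: [_, _, _, 250, _, 525, 655, 265, 395, 317, 982, 746, _]

4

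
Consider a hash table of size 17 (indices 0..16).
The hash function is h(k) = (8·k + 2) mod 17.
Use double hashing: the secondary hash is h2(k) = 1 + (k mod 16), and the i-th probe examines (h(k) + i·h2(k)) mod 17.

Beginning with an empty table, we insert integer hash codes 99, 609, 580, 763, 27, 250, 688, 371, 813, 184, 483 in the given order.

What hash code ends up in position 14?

99 hashes to 12; slot 12 is free -> place at 12.
609 hashes to 12, h2=2; 12 taken -> place at 14.
580 hashes to 1; slot 1 is free -> place at 1.
763 hashes to 3; slot 3 is free -> place at 3.
27 hashes to 14, h2=12; 14 taken -> place at 9.
250 hashes to 13; slot 13 is free -> place at 13.
688 hashes to 15; slot 15 is free -> place at 15.
371 hashes to 12, h2=4; 12 taken -> place at 16.
813 hashes to 12, h2=14; 12,9 taken -> place at 6.
184 hashes to 12, h2=9; 12 taken -> place at 4.
483 hashes to 7; slot 7 is free -> place at 7.
Table: [—, 580, —, 763, 184, —, 813, 483, —, 27, —, —, 99, 250, 609, 688, 371]

609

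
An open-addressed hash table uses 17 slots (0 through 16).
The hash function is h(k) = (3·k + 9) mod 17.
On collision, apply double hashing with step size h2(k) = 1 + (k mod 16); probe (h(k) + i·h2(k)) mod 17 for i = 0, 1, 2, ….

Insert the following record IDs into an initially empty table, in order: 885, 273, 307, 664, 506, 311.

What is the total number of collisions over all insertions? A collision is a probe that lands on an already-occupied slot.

4

885 hashes to 12; slot 12 is free → place at 12.
273 hashes to 12, h2=2; 12 taken → place at 14.
307 hashes to 12, h2=4; 12 taken → place at 16.
664 hashes to 12, h2=9; 12 taken → place at 4.
506 hashes to 14, h2=11; 14 taken → place at 8.
311 hashes to 7; slot 7 is free → place at 7.
Table: [—, —, —, —, 664, —, —, 311, 506, —, —, —, 885, —, 273, —, 307]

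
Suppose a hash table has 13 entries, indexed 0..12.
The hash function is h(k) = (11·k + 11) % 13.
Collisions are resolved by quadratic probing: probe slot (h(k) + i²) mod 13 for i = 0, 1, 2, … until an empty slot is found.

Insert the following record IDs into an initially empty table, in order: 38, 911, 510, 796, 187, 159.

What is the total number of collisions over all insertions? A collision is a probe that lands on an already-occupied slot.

38 hashes to 0; slot 0 is free -> place at 0.
911 hashes to 9; slot 9 is free -> place at 9.
510 hashes to 5; slot 5 is free -> place at 5.
796 hashes to 5; 5 taken -> place at 6.
187 hashes to 1; slot 1 is free -> place at 1.
159 hashes to 5; 5,6,9,1 taken -> place at 8.
Table: [38, 187, —, —, —, 510, 796, —, 159, 911, —, —, —]

5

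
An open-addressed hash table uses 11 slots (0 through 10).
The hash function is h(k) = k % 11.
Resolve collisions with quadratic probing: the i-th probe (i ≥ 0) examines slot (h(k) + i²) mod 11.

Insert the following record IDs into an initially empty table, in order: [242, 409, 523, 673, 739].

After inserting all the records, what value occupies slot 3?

673

242: h=0 -> slot 0
409: h=2 -> slot 2
523: h=6 -> slot 6
673: h=2, probe 2,3 -> slot 3
739: h=2, probe 2,3,6,0,7 -> slot 7
Table: [242, -, 409, 673, -, -, 523, 739, -, -, -]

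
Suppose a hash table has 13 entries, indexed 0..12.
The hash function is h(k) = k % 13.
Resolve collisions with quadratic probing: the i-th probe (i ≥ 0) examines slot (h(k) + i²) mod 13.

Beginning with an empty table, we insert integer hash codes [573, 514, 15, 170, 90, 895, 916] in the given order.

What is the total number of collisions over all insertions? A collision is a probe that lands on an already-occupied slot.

2

Insert 573: h=1, slot 1 empty → index 1.
Insert 514: h=7, slot 7 empty → index 7.
Insert 15: h=2, slot 2 empty → index 2.
Insert 170: h=1, slots 1,2 occupied → index 5.
Insert 90: h=12, slot 12 empty → index 12.
Insert 895: h=11, slot 11 empty → index 11.
Insert 916: h=6, slot 6 empty → index 6.
Table: [—, 573, 15, —, —, 170, 916, 514, —, —, —, 895, 90]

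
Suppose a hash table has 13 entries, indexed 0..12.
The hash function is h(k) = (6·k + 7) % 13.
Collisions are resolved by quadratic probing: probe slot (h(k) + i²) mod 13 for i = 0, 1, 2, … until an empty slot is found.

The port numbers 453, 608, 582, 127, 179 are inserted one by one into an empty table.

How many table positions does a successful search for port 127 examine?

453: h=8 -> slot 8
608: h=2 -> slot 2
582: h=2, probe 2,3 -> slot 3
127: h=2, probe 2,3,6 -> slot 6
179: h=2, probe 2,3,6,11 -> slot 11
Table: [-, -, 608, 582, -, -, 127, -, 453, -, -, 179, -]
Lookup 127: h=2, probe 2,3,6 → found at 6.

3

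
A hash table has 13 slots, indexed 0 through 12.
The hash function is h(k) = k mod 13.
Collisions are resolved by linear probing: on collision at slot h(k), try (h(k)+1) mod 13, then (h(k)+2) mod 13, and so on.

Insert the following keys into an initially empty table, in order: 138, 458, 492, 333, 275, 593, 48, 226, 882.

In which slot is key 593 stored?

10

138 hashes to 8; slot 8 is free → place at 8.
458 hashes to 3; slot 3 is free → place at 3.
492 hashes to 11; slot 11 is free → place at 11.
333 hashes to 8; 8 taken → place at 9.
275 hashes to 2; slot 2 is free → place at 2.
593 hashes to 8; 8,9 taken → place at 10.
48 hashes to 9; 9,10,11 taken → place at 12.
226 hashes to 5; slot 5 is free → place at 5.
882 hashes to 11; 11,12 taken → place at 0.
Table: [882, ., 275, 458, ., 226, ., ., 138, 333, 593, 492, 48]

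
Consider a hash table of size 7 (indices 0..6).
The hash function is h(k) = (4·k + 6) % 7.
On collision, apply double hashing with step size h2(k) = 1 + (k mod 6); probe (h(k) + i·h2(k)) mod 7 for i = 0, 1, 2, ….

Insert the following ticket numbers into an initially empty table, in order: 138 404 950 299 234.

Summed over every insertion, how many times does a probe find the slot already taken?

7

Insert 138: h=5, slot 5 empty => index 5.
Insert 404: h=5, h2=3, slot 5 occupied => index 1.
Insert 950: h=5, h2=3, slots 5,1 occupied => index 4.
Insert 299: h=5, h2=6, slots 5,4 occupied => index 3.
Insert 234: h=4, h2=1, slots 4,5 occupied => index 6.
Table: [_, 404, _, 299, 950, 138, 234]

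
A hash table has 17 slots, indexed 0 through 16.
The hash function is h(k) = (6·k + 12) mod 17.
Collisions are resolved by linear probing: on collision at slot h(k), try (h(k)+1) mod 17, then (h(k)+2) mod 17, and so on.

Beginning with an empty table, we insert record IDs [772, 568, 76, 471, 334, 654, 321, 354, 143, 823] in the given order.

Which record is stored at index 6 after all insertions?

Insert 772: h=3, slot 3 empty -> index 3.
Insert 568: h=3, slot 3 occupied -> index 4.
Insert 76: h=9, slot 9 empty -> index 9.
Insert 471: h=16, slot 16 empty -> index 16.
Insert 334: h=10, slot 10 empty -> index 10.
Insert 654: h=9, slots 9,10 occupied -> index 11.
Insert 321: h=0, slot 0 empty -> index 0.
Insert 354: h=11, slot 11 occupied -> index 12.
Insert 143: h=3, slots 3,4 occupied -> index 5.
Insert 823: h=3, slots 3,4,5 occupied -> index 6.
Table: [321, —, —, 772, 568, 143, 823, —, —, 76, 334, 654, 354, —, —, —, 471]

823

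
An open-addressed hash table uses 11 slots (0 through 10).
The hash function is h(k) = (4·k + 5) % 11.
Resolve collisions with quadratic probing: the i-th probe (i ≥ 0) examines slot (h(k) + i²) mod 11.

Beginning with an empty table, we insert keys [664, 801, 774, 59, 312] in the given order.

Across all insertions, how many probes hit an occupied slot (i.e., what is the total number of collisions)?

7

Insert 664: h=10, slot 10 empty → index 10.
Insert 801: h=8, slot 8 empty → index 8.
Insert 774: h=10, slot 10 occupied → index 0.
Insert 59: h=10, slots 10,0 occupied → index 3.
Insert 312: h=10, slots 10,0,3,8 occupied → index 4.
Table: [774, ∅, ∅, 59, 312, ∅, ∅, ∅, 801, ∅, 664]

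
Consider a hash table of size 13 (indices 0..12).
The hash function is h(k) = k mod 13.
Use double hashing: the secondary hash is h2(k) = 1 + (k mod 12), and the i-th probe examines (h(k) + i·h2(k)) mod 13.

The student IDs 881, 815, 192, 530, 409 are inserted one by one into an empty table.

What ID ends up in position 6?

409

Insert 881: h=10, slot 10 empty => index 10.
Insert 815: h=9, slot 9 empty => index 9.
Insert 192: h=10, h2=1, slot 10 occupied => index 11.
Insert 530: h=10, h2=3, slot 10 occupied => index 0.
Insert 409: h=6, slot 6 empty => index 6.
Table: [530, —, —, —, —, —, 409, —, —, 815, 881, 192, —]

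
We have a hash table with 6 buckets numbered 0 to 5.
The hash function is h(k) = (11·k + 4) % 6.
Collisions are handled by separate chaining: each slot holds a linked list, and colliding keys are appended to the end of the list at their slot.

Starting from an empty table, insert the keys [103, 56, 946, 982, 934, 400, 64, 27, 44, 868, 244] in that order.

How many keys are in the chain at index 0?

7

Insert 103: h=3, bucket 3 empty -> new chain.
Insert 56: h=2, bucket 2 empty -> new chain.
Insert 946: h=0, bucket 0 empty -> new chain.
Insert 982: h=0, bucket 0 nonempty -> append to chain.
Insert 934: h=0, bucket 0 nonempty -> append to chain.
Insert 400: h=0, bucket 0 nonempty -> append to chain.
Insert 64: h=0, bucket 0 nonempty -> append to chain.
Insert 27: h=1, bucket 1 empty -> new chain.
Insert 44: h=2, bucket 2 nonempty -> append to chain.
Insert 868: h=0, bucket 0 nonempty -> append to chain.
Insert 244: h=0, bucket 0 nonempty -> append to chain.
Final buckets:
0: 946 -> 982 -> 934 -> 400 -> 64 -> 868 -> 244
1: 27
2: 56 -> 44
3: 103
4: _
5: _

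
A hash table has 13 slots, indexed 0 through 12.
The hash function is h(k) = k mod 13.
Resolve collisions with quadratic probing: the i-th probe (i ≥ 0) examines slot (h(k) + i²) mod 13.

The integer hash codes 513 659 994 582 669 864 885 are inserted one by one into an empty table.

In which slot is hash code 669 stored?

513 hashes to 6; slot 6 is free → place at 6.
659 hashes to 9; slot 9 is free → place at 9.
994 hashes to 6; 6 taken → place at 7.
582 hashes to 10; slot 10 is free → place at 10.
669 hashes to 6; 6,7,10 taken → place at 2.
864 hashes to 6; 6,7,10,2,9 taken → place at 5.
885 hashes to 1; slot 1 is free → place at 1.
Table: [., 885, 669, ., ., 864, 513, 994, ., 659, 582, ., .]

2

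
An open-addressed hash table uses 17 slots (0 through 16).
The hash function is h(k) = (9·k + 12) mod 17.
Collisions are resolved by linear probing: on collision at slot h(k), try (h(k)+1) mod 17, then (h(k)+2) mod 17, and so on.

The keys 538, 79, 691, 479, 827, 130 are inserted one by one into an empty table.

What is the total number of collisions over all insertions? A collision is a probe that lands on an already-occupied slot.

10

538 hashes to 9; slot 9 is free → place at 9.
79 hashes to 9; 9 taken → place at 10.
691 hashes to 9; 9,10 taken → place at 11.
479 hashes to 5; slot 5 is free → place at 5.
827 hashes to 9; 9,10,11 taken → place at 12.
130 hashes to 9; 9,10,11,12 taken → place at 13.
Table: [-, -, -, -, -, 479, -, -, -, 538, 79, 691, 827, 130, -, -, -]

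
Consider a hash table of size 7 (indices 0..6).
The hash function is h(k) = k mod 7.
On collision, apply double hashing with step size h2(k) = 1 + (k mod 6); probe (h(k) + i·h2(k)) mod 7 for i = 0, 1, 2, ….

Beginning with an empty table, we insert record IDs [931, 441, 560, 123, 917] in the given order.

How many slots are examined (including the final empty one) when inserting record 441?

2

Insert 931: h=0, slot 0 empty -> index 0.
Insert 441: h=0, h2=4, slot 0 occupied -> index 4.
Insert 560: h=0, h2=3, slot 0 occupied -> index 3.
Insert 123: h=4, h2=4, slot 4 occupied -> index 1.
Insert 917: h=0, h2=6, slot 0 occupied -> index 6.
Table: [931, 123, _, 560, 441, _, 917]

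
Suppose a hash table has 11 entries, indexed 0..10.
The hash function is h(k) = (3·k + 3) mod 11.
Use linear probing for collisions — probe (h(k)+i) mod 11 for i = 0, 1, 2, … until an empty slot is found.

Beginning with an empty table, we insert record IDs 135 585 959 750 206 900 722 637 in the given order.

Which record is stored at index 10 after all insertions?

959

135: h=1 => slot 1
585: h=9 => slot 9
959: h=9, probe 9,10 => slot 10
750: h=9, probe 9,10,0 => slot 0
206: h=5 => slot 5
900: h=8 => slot 8
722: h=2 => slot 2
637: h=0, probe 0,1,2,3 => slot 3
Table: [750, 135, 722, 637, -, 206, -, -, 900, 585, 959]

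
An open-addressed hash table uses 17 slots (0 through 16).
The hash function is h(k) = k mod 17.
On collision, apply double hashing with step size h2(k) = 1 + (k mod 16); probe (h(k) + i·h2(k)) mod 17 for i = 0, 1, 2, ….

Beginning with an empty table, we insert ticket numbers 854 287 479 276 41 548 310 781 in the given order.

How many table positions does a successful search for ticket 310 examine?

2

854: h=4 -> slot 4
287: h=15 -> slot 15
479: h=3 -> slot 3
276: h=4, h2=5, probe 4,9 -> slot 9
41: h=7 -> slot 7
548: h=4, h2=5, probe 4,9,14 -> slot 14
310: h=4, h2=7, probe 4,11 -> slot 11
781: h=16 -> slot 16
Table: [., ., ., 479, 854, ., ., 41, ., 276, ., 310, ., ., 548, 287, 781]
Lookup 310: h=4, h2=7, probe 4,11 → found at 11.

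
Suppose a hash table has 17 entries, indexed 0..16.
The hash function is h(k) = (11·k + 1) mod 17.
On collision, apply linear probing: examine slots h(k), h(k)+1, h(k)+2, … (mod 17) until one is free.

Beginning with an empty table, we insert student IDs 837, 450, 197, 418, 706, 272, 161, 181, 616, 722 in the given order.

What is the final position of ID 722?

Insert 837: h=11, slot 11 empty => index 11.
Insert 450: h=4, slot 4 empty => index 4.
Insert 197: h=9, slot 9 empty => index 9.
Insert 418: h=9, slot 9 occupied => index 10.
Insert 706: h=15, slot 15 empty => index 15.
Insert 272: h=1, slot 1 empty => index 1.
Insert 161: h=4, slot 4 occupied => index 5.
Insert 181: h=3, slot 3 empty => index 3.
Insert 616: h=11, slot 11 occupied => index 12.
Insert 722: h=4, slots 4,5 occupied => index 6.
Table: [—, 272, —, 181, 450, 161, 722, —, —, 197, 418, 837, 616, —, —, 706, —]

6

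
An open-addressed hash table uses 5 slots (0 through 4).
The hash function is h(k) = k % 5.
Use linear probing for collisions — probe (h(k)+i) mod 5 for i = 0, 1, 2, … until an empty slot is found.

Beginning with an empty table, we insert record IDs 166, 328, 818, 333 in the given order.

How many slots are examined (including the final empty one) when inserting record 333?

166: h=1 → slot 1
328: h=3 → slot 3
818: h=3, probe 3,4 → slot 4
333: h=3, probe 3,4,0 → slot 0
Table: [333, 166, -, 328, 818]

3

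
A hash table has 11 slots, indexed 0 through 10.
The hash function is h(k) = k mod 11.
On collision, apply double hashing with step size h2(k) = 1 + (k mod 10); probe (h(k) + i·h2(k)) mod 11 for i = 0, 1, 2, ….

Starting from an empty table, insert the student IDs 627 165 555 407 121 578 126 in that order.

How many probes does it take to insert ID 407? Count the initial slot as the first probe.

Insert 627: h=0, slot 0 empty -> index 0.
Insert 165: h=0, h2=6, slot 0 occupied -> index 6.
Insert 555: h=5, slot 5 empty -> index 5.
Insert 407: h=0, h2=8, slot 0 occupied -> index 8.
Insert 121: h=0, h2=2, slot 0 occupied -> index 2.
Insert 578: h=6, h2=9, slot 6 occupied -> index 4.
Insert 126: h=5, h2=7, slot 5 occupied -> index 1.
Table: [627, 126, 121, _, 578, 555, 165, _, 407, _, _]

2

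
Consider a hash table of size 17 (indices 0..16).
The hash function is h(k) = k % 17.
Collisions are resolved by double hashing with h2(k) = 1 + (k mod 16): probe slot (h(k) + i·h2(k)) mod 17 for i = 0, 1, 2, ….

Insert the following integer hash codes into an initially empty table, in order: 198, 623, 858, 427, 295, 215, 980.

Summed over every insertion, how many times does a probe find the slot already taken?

5

198 hashes to 11; slot 11 is free => place at 11.
623 hashes to 11, h2=16; 11 taken => place at 10.
858 hashes to 8; slot 8 is free => place at 8.
427 hashes to 2; slot 2 is free => place at 2.
295 hashes to 6; slot 6 is free => place at 6.
215 hashes to 11, h2=8; 11,2,10 taken => place at 1.
980 hashes to 11, h2=5; 11 taken => place at 16.
Table: [., 215, 427, ., ., ., 295, ., 858, ., 623, 198, ., ., ., ., 980]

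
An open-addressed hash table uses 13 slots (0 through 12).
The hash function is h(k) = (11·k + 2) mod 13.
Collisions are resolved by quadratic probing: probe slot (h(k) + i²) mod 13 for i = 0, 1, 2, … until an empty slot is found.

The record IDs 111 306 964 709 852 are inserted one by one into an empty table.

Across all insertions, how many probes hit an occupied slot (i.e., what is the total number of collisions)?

6

111 hashes to 1; slot 1 is free -> place at 1.
306 hashes to 1; 1 taken -> place at 2.
964 hashes to 11; slot 11 is free -> place at 11.
709 hashes to 1; 1,2 taken -> place at 5.
852 hashes to 1; 1,2,5 taken -> place at 10.
Table: [∅, 111, 306, ∅, ∅, 709, ∅, ∅, ∅, ∅, 852, 964, ∅]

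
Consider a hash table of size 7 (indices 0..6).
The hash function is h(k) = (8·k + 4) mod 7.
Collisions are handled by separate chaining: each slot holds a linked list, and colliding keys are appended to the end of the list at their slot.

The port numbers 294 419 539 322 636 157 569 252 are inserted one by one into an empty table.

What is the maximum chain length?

Insert 294: h=4, bucket 4 empty → new chain.
Insert 419: h=3, bucket 3 empty → new chain.
Insert 539: h=4, bucket 4 nonempty → append to chain.
Insert 322: h=4, bucket 4 nonempty → append to chain.
Insert 636: h=3, bucket 3 nonempty → append to chain.
Insert 157: h=0, bucket 0 empty → new chain.
Insert 569: h=6, bucket 6 empty → new chain.
Insert 252: h=4, bucket 4 nonempty → append to chain.
Final buckets:
0: 157
1: _
2: _
3: 419 -> 636
4: 294 -> 539 -> 322 -> 252
5: _
6: 569

4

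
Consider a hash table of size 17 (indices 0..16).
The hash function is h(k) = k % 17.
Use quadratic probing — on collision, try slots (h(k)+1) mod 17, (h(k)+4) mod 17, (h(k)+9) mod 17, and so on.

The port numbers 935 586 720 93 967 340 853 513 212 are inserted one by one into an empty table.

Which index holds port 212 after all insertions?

12

935: h=0 => slot 0
586: h=8 => slot 8
720: h=6 => slot 6
93: h=8, probe 8,9 => slot 9
967: h=15 => slot 15
340: h=0, probe 0,1 => slot 1
853: h=3 => slot 3
513: h=3, probe 3,4 => slot 4
212: h=8, probe 8,9,12 => slot 12
Table: [935, 340, ∅, 853, 513, ∅, 720, ∅, 586, 93, ∅, ∅, 212, ∅, ∅, 967, ∅]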